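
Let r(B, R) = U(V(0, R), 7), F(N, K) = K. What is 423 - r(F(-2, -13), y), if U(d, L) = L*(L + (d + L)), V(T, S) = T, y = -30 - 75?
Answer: 325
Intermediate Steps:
y = -105
U(d, L) = L*(d + 2*L) (U(d, L) = L*(L + (L + d)) = L*(d + 2*L))
r(B, R) = 98 (r(B, R) = 7*(0 + 2*7) = 7*(0 + 14) = 7*14 = 98)
423 - r(F(-2, -13), y) = 423 - 1*98 = 423 - 98 = 325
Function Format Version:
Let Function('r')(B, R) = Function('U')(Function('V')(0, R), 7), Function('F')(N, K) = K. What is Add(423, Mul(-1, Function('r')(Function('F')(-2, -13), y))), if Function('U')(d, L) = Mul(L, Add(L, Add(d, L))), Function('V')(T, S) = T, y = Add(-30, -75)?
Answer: 325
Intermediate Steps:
y = -105
Function('U')(d, L) = Mul(L, Add(d, Mul(2, L))) (Function('U')(d, L) = Mul(L, Add(L, Add(L, d))) = Mul(L, Add(d, Mul(2, L))))
Function('r')(B, R) = 98 (Function('r')(B, R) = Mul(7, Add(0, Mul(2, 7))) = Mul(7, Add(0, 14)) = Mul(7, 14) = 98)
Add(423, Mul(-1, Function('r')(Function('F')(-2, -13), y))) = Add(423, Mul(-1, 98)) = Add(423, -98) = 325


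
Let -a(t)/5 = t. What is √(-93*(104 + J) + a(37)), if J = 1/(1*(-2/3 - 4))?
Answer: I*√1928066/14 ≈ 99.182*I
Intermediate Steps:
a(t) = -5*t
J = -3/14 (J = 1/(1*(-2*⅓ - 4)) = 1/(1*(-⅔ - 4)) = 1/(1*(-14/3)) = 1/(-14/3) = -3/14 ≈ -0.21429)
√(-93*(104 + J) + a(37)) = √(-93*(104 - 3/14) - 5*37) = √(-93*1453/14 - 185) = √(-135129/14 - 185) = √(-137719/14) = I*√1928066/14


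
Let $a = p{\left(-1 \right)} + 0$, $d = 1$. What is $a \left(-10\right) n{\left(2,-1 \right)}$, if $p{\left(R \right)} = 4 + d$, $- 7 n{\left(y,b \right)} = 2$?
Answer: $\frac{100}{7} \approx 14.286$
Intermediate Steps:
$n{\left(y,b \right)} = - \frac{2}{7}$ ($n{\left(y,b \right)} = \left(- \frac{1}{7}\right) 2 = - \frac{2}{7}$)
$p{\left(R \right)} = 5$ ($p{\left(R \right)} = 4 + 1 = 5$)
$a = 5$ ($a = 5 + 0 = 5$)
$a \left(-10\right) n{\left(2,-1 \right)} = 5 \left(-10\right) \left(- \frac{2}{7}\right) = \left(-50\right) \left(- \frac{2}{7}\right) = \frac{100}{7}$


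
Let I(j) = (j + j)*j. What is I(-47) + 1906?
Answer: 6324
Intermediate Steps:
I(j) = 2*j² (I(j) = (2*j)*j = 2*j²)
I(-47) + 1906 = 2*(-47)² + 1906 = 2*2209 + 1906 = 4418 + 1906 = 6324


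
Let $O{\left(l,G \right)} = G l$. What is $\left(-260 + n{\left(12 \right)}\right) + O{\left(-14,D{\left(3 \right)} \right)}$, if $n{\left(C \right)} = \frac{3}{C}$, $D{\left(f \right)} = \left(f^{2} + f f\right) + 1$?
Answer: $- \frac{2103}{4} \approx -525.75$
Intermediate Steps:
$D{\left(f \right)} = 1 + 2 f^{2}$ ($D{\left(f \right)} = \left(f^{2} + f^{2}\right) + 1 = 2 f^{2} + 1 = 1 + 2 f^{2}$)
$\left(-260 + n{\left(12 \right)}\right) + O{\left(-14,D{\left(3 \right)} \right)} = \left(-260 + \frac{3}{12}\right) + \left(1 + 2 \cdot 3^{2}\right) \left(-14\right) = \left(-260 + 3 \cdot \frac{1}{12}\right) + \left(1 + 2 \cdot 9\right) \left(-14\right) = \left(-260 + \frac{1}{4}\right) + \left(1 + 18\right) \left(-14\right) = - \frac{1039}{4} + 19 \left(-14\right) = - \frac{1039}{4} - 266 = - \frac{2103}{4}$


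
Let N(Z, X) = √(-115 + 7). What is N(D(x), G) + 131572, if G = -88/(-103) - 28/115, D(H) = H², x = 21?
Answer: 131572 + 6*I*√3 ≈ 1.3157e+5 + 10.392*I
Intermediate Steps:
G = 7236/11845 (G = -88*(-1/103) - 28*1/115 = 88/103 - 28/115 = 7236/11845 ≈ 0.61089)
N(Z, X) = 6*I*√3 (N(Z, X) = √(-108) = 6*I*√3)
N(D(x), G) + 131572 = 6*I*√3 + 131572 = 131572 + 6*I*√3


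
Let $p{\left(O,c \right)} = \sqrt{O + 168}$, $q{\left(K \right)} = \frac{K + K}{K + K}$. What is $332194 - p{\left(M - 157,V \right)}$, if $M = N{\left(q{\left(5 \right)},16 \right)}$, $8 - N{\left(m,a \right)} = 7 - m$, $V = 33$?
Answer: $332194 - \sqrt{13} \approx 3.3219 \cdot 10^{5}$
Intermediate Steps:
$q{\left(K \right)} = 1$ ($q{\left(K \right)} = \frac{2 K}{2 K} = 2 K \frac{1}{2 K} = 1$)
$N{\left(m,a \right)} = 1 + m$ ($N{\left(m,a \right)} = 8 - \left(7 - m\right) = 8 + \left(-7 + m\right) = 1 + m$)
$M = 2$ ($M = 1 + 1 = 2$)
$p{\left(O,c \right)} = \sqrt{168 + O}$
$332194 - p{\left(M - 157,V \right)} = 332194 - \sqrt{168 + \left(2 - 157\right)} = 332194 - \sqrt{168 - 155} = 332194 - \sqrt{13}$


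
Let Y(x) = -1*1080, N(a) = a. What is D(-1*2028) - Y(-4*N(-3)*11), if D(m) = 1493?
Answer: 2573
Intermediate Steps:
Y(x) = -1080
D(-1*2028) - Y(-4*N(-3)*11) = 1493 - 1*(-1080) = 1493 + 1080 = 2573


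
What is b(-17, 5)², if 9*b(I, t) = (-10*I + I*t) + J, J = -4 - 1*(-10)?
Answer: 8281/81 ≈ 102.23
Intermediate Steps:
J = 6 (J = -4 + 10 = 6)
b(I, t) = ⅔ - 10*I/9 + I*t/9 (b(I, t) = ((-10*I + I*t) + 6)/9 = (6 - 10*I + I*t)/9 = ⅔ - 10*I/9 + I*t/9)
b(-17, 5)² = (⅔ - 10/9*(-17) + (⅑)*(-17)*5)² = (⅔ + 170/9 - 85/9)² = (91/9)² = 8281/81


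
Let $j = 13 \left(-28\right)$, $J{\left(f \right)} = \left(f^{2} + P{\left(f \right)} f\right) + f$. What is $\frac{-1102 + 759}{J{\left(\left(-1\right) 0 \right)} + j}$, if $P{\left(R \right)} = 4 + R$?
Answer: $\frac{49}{52} \approx 0.94231$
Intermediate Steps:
$J{\left(f \right)} = f + f^{2} + f \left(4 + f\right)$ ($J{\left(f \right)} = \left(f^{2} + \left(4 + f\right) f\right) + f = \left(f^{2} + f \left(4 + f\right)\right) + f = f + f^{2} + f \left(4 + f\right)$)
$j = -364$
$\frac{-1102 + 759}{J{\left(\left(-1\right) 0 \right)} + j} = \frac{-1102 + 759}{\left(-1\right) 0 \left(5 + 2 \left(\left(-1\right) 0\right)\right) - 364} = - \frac{343}{0 \left(5 + 2 \cdot 0\right) - 364} = - \frac{343}{0 \left(5 + 0\right) - 364} = - \frac{343}{0 \cdot 5 - 364} = - \frac{343}{0 - 364} = - \frac{343}{-364} = \left(-343\right) \left(- \frac{1}{364}\right) = \frac{49}{52}$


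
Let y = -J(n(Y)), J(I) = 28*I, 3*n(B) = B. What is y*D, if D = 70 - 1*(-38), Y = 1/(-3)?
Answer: 336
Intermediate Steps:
Y = -1/3 ≈ -0.33333
n(B) = B/3
y = 28/9 (y = -28*(1/3)*(-1/3) = -28*(-1)/9 = -1*(-28/9) = 28/9 ≈ 3.1111)
D = 108 (D = 70 + 38 = 108)
y*D = (28/9)*108 = 336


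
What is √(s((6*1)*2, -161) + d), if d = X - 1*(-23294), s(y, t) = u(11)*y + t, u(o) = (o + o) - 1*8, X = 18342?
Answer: 3*√4627 ≈ 204.07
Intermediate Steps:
u(o) = -8 + 2*o (u(o) = 2*o - 8 = -8 + 2*o)
s(y, t) = t + 14*y (s(y, t) = (-8 + 2*11)*y + t = (-8 + 22)*y + t = 14*y + t = t + 14*y)
d = 41636 (d = 18342 - 1*(-23294) = 18342 + 23294 = 41636)
√(s((6*1)*2, -161) + d) = √((-161 + 14*((6*1)*2)) + 41636) = √((-161 + 14*(6*2)) + 41636) = √((-161 + 14*12) + 41636) = √((-161 + 168) + 41636) = √(7 + 41636) = √41643 = 3*√4627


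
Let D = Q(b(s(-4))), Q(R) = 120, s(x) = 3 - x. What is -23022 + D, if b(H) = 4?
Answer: -22902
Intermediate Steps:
D = 120
-23022 + D = -23022 + 120 = -22902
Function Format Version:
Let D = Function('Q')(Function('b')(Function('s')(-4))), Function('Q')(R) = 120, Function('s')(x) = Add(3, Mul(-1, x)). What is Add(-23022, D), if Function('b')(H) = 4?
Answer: -22902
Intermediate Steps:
D = 120
Add(-23022, D) = Add(-23022, 120) = -22902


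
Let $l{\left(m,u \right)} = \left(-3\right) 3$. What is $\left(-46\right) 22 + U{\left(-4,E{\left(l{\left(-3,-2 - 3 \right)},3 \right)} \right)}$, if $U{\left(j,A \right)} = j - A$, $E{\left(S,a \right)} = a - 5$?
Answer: $-1014$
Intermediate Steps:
$l{\left(m,u \right)} = -9$
$E{\left(S,a \right)} = -5 + a$
$\left(-46\right) 22 + U{\left(-4,E{\left(l{\left(-3,-2 - 3 \right)},3 \right)} \right)} = \left(-46\right) 22 - 2 = -1012 - 2 = -1014$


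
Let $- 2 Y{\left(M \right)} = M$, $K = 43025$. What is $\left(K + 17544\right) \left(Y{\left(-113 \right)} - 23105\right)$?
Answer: $- \frac{2792049193}{2} \approx -1.396 \cdot 10^{9}$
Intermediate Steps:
$Y{\left(M \right)} = - \frac{M}{2}$
$\left(K + 17544\right) \left(Y{\left(-113 \right)} - 23105\right) = \left(43025 + 17544\right) \left(\left(- \frac{1}{2}\right) \left(-113\right) - 23105\right) = 60569 \left(\frac{113}{2} - 23105\right) = 60569 \left(- \frac{46097}{2}\right) = - \frac{2792049193}{2}$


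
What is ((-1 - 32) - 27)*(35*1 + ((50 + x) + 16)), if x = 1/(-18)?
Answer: -18170/3 ≈ -6056.7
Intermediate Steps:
x = -1/18 ≈ -0.055556
((-1 - 32) - 27)*(35*1 + ((50 + x) + 16)) = ((-1 - 32) - 27)*(35*1 + ((50 - 1/18) + 16)) = (-33 - 27)*(35 + (899/18 + 16)) = -60*(35 + 1187/18) = -60*1817/18 = -18170/3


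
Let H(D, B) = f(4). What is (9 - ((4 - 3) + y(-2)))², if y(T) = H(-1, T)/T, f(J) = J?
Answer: 100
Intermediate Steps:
H(D, B) = 4
y(T) = 4/T
(9 - ((4 - 3) + y(-2)))² = (9 - ((4 - 3) + 4/(-2)))² = (9 - (1 + 4*(-½)))² = (9 - (1 - 2))² = (9 - 1*(-1))² = (9 + 1)² = 10² = 100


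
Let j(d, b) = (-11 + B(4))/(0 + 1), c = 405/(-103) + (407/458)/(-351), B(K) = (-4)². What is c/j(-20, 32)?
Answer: -65148911/82790370 ≈ -0.78691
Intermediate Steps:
B(K) = 16
c = -65148911/16558074 (c = 405*(-1/103) + (407*(1/458))*(-1/351) = -405/103 + (407/458)*(-1/351) = -405/103 - 407/160758 = -65148911/16558074 ≈ -3.9346)
j(d, b) = 5 (j(d, b) = (-11 + 16)/(0 + 1) = 5/1 = 5*1 = 5)
c/j(-20, 32) = -65148911/16558074/5 = -65148911/16558074*⅕ = -65148911/82790370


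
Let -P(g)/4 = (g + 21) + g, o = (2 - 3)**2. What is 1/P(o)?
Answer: -1/92 ≈ -0.010870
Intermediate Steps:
o = 1 (o = (-1)**2 = 1)
P(g) = -84 - 8*g (P(g) = -4*((g + 21) + g) = -4*((21 + g) + g) = -4*(21 + 2*g) = -84 - 8*g)
1/P(o) = 1/(-84 - 8*1) = 1/(-84 - 8) = 1/(-92) = -1/92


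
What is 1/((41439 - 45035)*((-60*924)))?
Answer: 1/199362240 ≈ 5.0160e-9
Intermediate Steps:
1/((41439 - 45035)*((-60*924))) = 1/(-3596*(-55440)) = -1/3596*(-1/55440) = 1/199362240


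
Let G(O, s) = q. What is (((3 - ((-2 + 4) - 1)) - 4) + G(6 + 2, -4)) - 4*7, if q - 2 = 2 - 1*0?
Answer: -26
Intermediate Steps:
q = 4 (q = 2 + (2 - 1*0) = 2 + (2 + 0) = 2 + 2 = 4)
G(O, s) = 4
(((3 - ((-2 + 4) - 1)) - 4) + G(6 + 2, -4)) - 4*7 = (((3 - ((-2 + 4) - 1)) - 4) + 4) - 4*7 = (((3 - (2 - 1)) - 4) + 4) - 28 = (((3 - 1*1) - 4) + 4) - 28 = (((3 - 1) - 4) + 4) - 28 = ((2 - 4) + 4) - 28 = (-2 + 4) - 28 = 2 - 28 = -26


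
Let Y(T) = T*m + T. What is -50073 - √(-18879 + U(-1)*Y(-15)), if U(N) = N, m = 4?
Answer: -50073 - 2*I*√4701 ≈ -50073.0 - 137.13*I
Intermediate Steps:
Y(T) = 5*T (Y(T) = T*4 + T = 4*T + T = 5*T)
-50073 - √(-18879 + U(-1)*Y(-15)) = -50073 - √(-18879 - 5*(-15)) = -50073 - √(-18879 - 1*(-75)) = -50073 - √(-18879 + 75) = -50073 - √(-18804) = -50073 - 2*I*√4701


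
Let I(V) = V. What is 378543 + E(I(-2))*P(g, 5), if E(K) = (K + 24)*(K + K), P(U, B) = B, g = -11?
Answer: 378103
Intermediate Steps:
E(K) = 2*K*(24 + K) (E(K) = (24 + K)*(2*K) = 2*K*(24 + K))
378543 + E(I(-2))*P(g, 5) = 378543 + (2*(-2)*(24 - 2))*5 = 378543 + (2*(-2)*22)*5 = 378543 - 88*5 = 378543 - 440 = 378103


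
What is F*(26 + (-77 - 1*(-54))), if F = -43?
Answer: -129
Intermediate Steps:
F*(26 + (-77 - 1*(-54))) = -43*(26 + (-77 - 1*(-54))) = -43*(26 + (-77 + 54)) = -43*(26 - 23) = -43*3 = -129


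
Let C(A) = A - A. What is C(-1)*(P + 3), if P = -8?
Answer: 0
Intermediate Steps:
C(A) = 0
C(-1)*(P + 3) = 0*(-8 + 3) = 0*(-5) = 0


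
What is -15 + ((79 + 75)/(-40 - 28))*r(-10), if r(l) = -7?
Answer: 29/34 ≈ 0.85294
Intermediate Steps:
-15 + ((79 + 75)/(-40 - 28))*r(-10) = -15 + ((79 + 75)/(-40 - 28))*(-7) = -15 + (154/(-68))*(-7) = -15 + (154*(-1/68))*(-7) = -15 - 77/34*(-7) = -15 + 539/34 = 29/34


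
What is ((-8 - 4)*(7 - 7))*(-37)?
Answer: 0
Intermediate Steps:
((-8 - 4)*(7 - 7))*(-37) = -12*0*(-37) = 0*(-37) = 0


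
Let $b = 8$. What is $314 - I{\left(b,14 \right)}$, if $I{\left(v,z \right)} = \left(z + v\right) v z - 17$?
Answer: $-2133$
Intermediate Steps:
$I{\left(v,z \right)} = -17 + v z \left(v + z\right)$ ($I{\left(v,z \right)} = \left(v + z\right) v z - 17 = v \left(v + z\right) z - 17 = v z \left(v + z\right) - 17 = -17 + v z \left(v + z\right)$)
$314 - I{\left(b,14 \right)} = 314 - \left(-17 + 8 \cdot 14^{2} + 14 \cdot 8^{2}\right) = 314 - \left(-17 + 8 \cdot 196 + 14 \cdot 64\right) = 314 - \left(-17 + 1568 + 896\right) = 314 - 2447 = -2133$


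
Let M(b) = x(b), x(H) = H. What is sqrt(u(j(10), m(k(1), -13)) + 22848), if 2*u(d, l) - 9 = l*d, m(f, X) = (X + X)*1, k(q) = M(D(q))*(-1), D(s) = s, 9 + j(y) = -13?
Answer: sqrt(92554)/2 ≈ 152.11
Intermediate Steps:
j(y) = -22 (j(y) = -9 - 13 = -22)
M(b) = b
k(q) = -q (k(q) = q*(-1) = -q)
m(f, X) = 2*X (m(f, X) = (2*X)*1 = 2*X)
u(d, l) = 9/2 + d*l/2 (u(d, l) = 9/2 + (l*d)/2 = 9/2 + (d*l)/2 = 9/2 + d*l/2)
sqrt(u(j(10), m(k(1), -13)) + 22848) = sqrt((9/2 + (1/2)*(-22)*(2*(-13))) + 22848) = sqrt((9/2 + (1/2)*(-22)*(-26)) + 22848) = sqrt((9/2 + 286) + 22848) = sqrt(581/2 + 22848) = sqrt(46277/2) = sqrt(92554)/2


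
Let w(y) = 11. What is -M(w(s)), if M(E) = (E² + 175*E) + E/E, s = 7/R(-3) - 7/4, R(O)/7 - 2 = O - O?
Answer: -2047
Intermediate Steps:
R(O) = 14 (R(O) = 14 + 7*(O - O) = 14 + 7*0 = 14 + 0 = 14)
s = -5/4 (s = 7/14 - 7/4 = 7*(1/14) - 7*¼ = ½ - 7/4 = -5/4 ≈ -1.2500)
M(E) = 1 + E² + 175*E (M(E) = (E² + 175*E) + 1 = 1 + E² + 175*E)
-M(w(s)) = -(1 + 11² + 175*11) = -(1 + 121 + 1925) = -1*2047 = -2047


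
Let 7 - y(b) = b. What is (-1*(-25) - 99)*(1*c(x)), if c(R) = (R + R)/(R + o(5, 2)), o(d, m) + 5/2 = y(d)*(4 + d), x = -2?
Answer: 592/27 ≈ 21.926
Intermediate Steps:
y(b) = 7 - b
o(d, m) = -5/2 + (4 + d)*(7 - d) (o(d, m) = -5/2 + (7 - d)*(4 + d) = -5/2 + (4 + d)*(7 - d))
c(R) = 2*R/(31/2 + R) (c(R) = (R + R)/(R + (51/2 - 1*5² + 3*5)) = (2*R)/(R + (51/2 - 1*25 + 15)) = (2*R)/(R + (51/2 - 25 + 15)) = (2*R)/(R + 31/2) = (2*R)/(31/2 + R) = 2*R/(31/2 + R))
(-1*(-25) - 99)*(1*c(x)) = (-1*(-25) - 99)*(1*(4*(-2)/(31 + 2*(-2)))) = (25 - 99)*(1*(4*(-2)/(31 - 4))) = -74*4*(-2)/27 = -74*4*(-2)*(1/27) = -74*(-8)/27 = -74*(-8/27) = 592/27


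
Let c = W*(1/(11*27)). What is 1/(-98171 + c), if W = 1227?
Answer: -99/9718520 ≈ -1.0187e-5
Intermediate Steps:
c = 409/99 (c = 1227*(1/(11*27)) = 1227*((1/11)*(1/27)) = 1227*(1/297) = 409/99 ≈ 4.1313)
1/(-98171 + c) = 1/(-98171 + 409/99) = 1/(-9718520/99) = -99/9718520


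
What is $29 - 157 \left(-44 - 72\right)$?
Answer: $18241$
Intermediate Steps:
$29 - 157 \left(-44 - 72\right) = 29 - -18212 = 29 + 18212 = 18241$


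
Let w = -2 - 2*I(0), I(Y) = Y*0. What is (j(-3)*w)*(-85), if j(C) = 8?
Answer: 1360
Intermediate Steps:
I(Y) = 0
w = -2 (w = -2 - 2*0 = -2 + 0 = -2)
(j(-3)*w)*(-85) = (8*(-2))*(-85) = -16*(-85) = 1360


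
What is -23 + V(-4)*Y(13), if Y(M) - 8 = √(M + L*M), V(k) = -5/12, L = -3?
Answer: -79/3 - 5*I*√26/12 ≈ -26.333 - 2.1246*I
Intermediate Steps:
V(k) = -5/12 (V(k) = -5*1/12 = -5/12)
Y(M) = 8 + √2*√(-M) (Y(M) = 8 + √(M - 3*M) = 8 + √(-2*M) = 8 + √2*√(-M))
-23 + V(-4)*Y(13) = -23 - 5*(8 + √2*√(-1*13))/12 = -23 - 5*(8 + √2*√(-13))/12 = -23 - 5*(8 + √2*(I*√13))/12 = -23 - 5*(8 + I*√26)/12 = -23 + (-10/3 - 5*I*√26/12) = -79/3 - 5*I*√26/12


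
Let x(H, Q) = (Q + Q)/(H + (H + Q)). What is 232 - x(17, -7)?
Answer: 6278/27 ≈ 232.52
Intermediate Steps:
x(H, Q) = 2*Q/(Q + 2*H) (x(H, Q) = (2*Q)/(Q + 2*H) = 2*Q/(Q + 2*H))
232 - x(17, -7) = 232 - 2*(-7)/(-7 + 2*17) = 232 - 2*(-7)/(-7 + 34) = 232 - 2*(-7)/27 = 232 - 1*(-14/27) = 232 + 14/27 = 6278/27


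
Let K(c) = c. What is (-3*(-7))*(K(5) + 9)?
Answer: 294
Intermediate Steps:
(-3*(-7))*(K(5) + 9) = (-3*(-7))*(5 + 9) = 21*14 = 294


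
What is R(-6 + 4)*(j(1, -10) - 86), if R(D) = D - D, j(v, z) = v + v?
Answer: 0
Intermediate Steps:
j(v, z) = 2*v
R(D) = 0
R(-6 + 4)*(j(1, -10) - 86) = 0*(2*1 - 86) = 0*(2 - 86) = 0*(-84) = 0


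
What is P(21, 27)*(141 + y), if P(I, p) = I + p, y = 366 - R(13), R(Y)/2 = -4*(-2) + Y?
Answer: 22320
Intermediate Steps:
R(Y) = 16 + 2*Y (R(Y) = 2*(-4*(-2) + Y) = 2*(8 + Y) = 16 + 2*Y)
y = 324 (y = 366 - (16 + 2*13) = 366 - (16 + 26) = 366 - 1*42 = 366 - 42 = 324)
P(21, 27)*(141 + y) = (21 + 27)*(141 + 324) = 48*465 = 22320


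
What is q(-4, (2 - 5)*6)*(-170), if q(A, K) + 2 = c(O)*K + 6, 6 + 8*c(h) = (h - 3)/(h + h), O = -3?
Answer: -5185/2 ≈ -2592.5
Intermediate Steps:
c(h) = -¾ + (-3 + h)/(16*h) (c(h) = -¾ + ((h - 3)/(h + h))/8 = -¾ + ((-3 + h)/((2*h)))/8 = -¾ + ((-3 + h)*(1/(2*h)))/8 = -¾ + ((-3 + h)/(2*h))/8 = -¾ + (-3 + h)/(16*h))
q(A, K) = 4 - 5*K/8 (q(A, K) = -2 + (((1/16)*(-3 - 11*(-3))/(-3))*K + 6) = -2 + (((1/16)*(-⅓)*(-3 + 33))*K + 6) = -2 + (((1/16)*(-⅓)*30)*K + 6) = -2 + (-5*K/8 + 6) = -2 + (6 - 5*K/8) = 4 - 5*K/8)
q(-4, (2 - 5)*6)*(-170) = (4 - 5*(2 - 5)*6/8)*(-170) = (4 - (-15)*6/8)*(-170) = (4 - 5/8*(-18))*(-170) = (4 + 45/4)*(-170) = (61/4)*(-170) = -5185/2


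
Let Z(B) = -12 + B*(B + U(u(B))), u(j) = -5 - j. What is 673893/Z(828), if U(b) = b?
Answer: -224631/1384 ≈ -162.31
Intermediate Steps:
Z(B) = -12 - 5*B (Z(B) = -12 + B*(B + (-5 - B)) = -12 + B*(-5) = -12 - 5*B)
673893/Z(828) = 673893/(-12 - 5*828) = 673893/(-12 - 4140) = 673893/(-4152) = 673893*(-1/4152) = -224631/1384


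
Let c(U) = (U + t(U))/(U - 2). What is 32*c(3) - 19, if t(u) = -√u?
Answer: 77 - 32*√3 ≈ 21.574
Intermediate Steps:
c(U) = (U - √U)/(-2 + U) (c(U) = (U - √U)/(U - 2) = (U - √U)/(-2 + U))
32*c(3) - 19 = 32*((3 - √3)/(-2 + 3)) - 19 = 32*((3 - √3)/1) - 19 = 32*(1*(3 - √3)) - 19 = 32*(3 - √3) - 19 = (96 - 32*√3) - 19 = 77 - 32*√3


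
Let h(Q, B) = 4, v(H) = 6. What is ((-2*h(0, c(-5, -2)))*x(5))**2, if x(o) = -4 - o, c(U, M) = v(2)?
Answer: 5184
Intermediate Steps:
c(U, M) = 6
((-2*h(0, c(-5, -2)))*x(5))**2 = ((-2*4)*(-4 - 1*5))**2 = (-8*(-4 - 5))**2 = (-8*(-9))**2 = 72**2 = 5184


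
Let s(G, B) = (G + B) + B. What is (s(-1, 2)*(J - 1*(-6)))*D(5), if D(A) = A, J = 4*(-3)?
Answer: -90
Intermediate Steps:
s(G, B) = G + 2*B (s(G, B) = (B + G) + B = G + 2*B)
J = -12
(s(-1, 2)*(J - 1*(-6)))*D(5) = ((-1 + 2*2)*(-12 - 1*(-6)))*5 = ((-1 + 4)*(-12 + 6))*5 = (3*(-6))*5 = -18*5 = -90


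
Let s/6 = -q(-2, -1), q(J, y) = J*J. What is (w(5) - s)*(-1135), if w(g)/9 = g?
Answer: -78315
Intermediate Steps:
w(g) = 9*g
q(J, y) = J²
s = -24 (s = 6*(-1*(-2)²) = 6*(-1*4) = 6*(-4) = -24)
(w(5) - s)*(-1135) = (9*5 - 1*(-24))*(-1135) = (45 + 24)*(-1135) = 69*(-1135) = -78315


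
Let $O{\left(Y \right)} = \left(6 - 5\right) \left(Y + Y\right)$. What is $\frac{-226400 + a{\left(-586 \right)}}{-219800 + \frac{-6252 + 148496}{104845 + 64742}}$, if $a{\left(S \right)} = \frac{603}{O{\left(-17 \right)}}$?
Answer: $\frac{1305515152161}{1267352732104} \approx 1.0301$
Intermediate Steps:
$O{\left(Y \right)} = 2 Y$ ($O{\left(Y \right)} = 1 \cdot 2 Y = 2 Y$)
$a{\left(S \right)} = - \frac{603}{34}$ ($a{\left(S \right)} = \frac{603}{2 \left(-17\right)} = \frac{603}{-34} = 603 \left(- \frac{1}{34}\right) = - \frac{603}{34}$)
$\frac{-226400 + a{\left(-586 \right)}}{-219800 + \frac{-6252 + 148496}{104845 + 64742}} = \frac{-226400 - \frac{603}{34}}{-219800 + \frac{-6252 + 148496}{104845 + 64742}} = - \frac{7698203}{34 \left(-219800 + \frac{142244}{169587}\right)} = - \frac{7698203}{34 \left(- \frac{37275080356}{169587}\right)} = \left(- \frac{7698203}{34}\right) \left(- \frac{169587}{37275080356}\right) = \frac{1305515152161}{1267352732104}$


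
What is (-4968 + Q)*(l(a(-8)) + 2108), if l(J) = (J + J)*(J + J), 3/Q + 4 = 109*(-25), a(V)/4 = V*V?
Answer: -3582642734100/2729 ≈ -1.3128e+9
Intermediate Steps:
a(V) = 4*V**2 (a(V) = 4*(V*V) = 4*V**2)
Q = -3/2729 (Q = 3/(-4 + 109*(-25)) = 3/(-4 - 2725) = 3/(-2729) = 3*(-1/2729) = -3/2729 ≈ -0.0010993)
l(J) = 4*J**2 (l(J) = (2*J)*(2*J) = 4*J**2)
(-4968 + Q)*(l(a(-8)) + 2108) = (-4968 - 3/2729)*(4*(4*(-8)**2)**2 + 2108) = -13557675*(4*(4*64)**2 + 2108)/2729 = -13557675*(4*256**2 + 2108)/2729 = -13557675*(4*65536 + 2108)/2729 = -13557675*(262144 + 2108)/2729 = -13557675/2729*264252 = -3582642734100/2729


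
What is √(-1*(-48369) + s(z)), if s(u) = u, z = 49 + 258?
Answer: 2*√12169 ≈ 220.63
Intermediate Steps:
z = 307
√(-1*(-48369) + s(z)) = √(-1*(-48369) + 307) = √(48369 + 307) = √48676 = 2*√12169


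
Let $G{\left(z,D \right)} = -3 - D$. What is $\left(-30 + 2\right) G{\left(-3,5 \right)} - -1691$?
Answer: $1915$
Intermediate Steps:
$\left(-30 + 2\right) G{\left(-3,5 \right)} - -1691 = \left(-30 + 2\right) \left(-3 - 5\right) - -1691 = - 28 \left(-3 - 5\right) + 1691 = \left(-28\right) \left(-8\right) + 1691 = 224 + 1691 = 1915$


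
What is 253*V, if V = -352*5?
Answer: -445280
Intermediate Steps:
V = -1760
253*V = 253*(-1760) = -445280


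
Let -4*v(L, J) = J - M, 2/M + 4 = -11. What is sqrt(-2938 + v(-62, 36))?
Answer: I*sqrt(2652330)/30 ≈ 54.287*I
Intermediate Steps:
M = -2/15 (M = 2/(-4 - 11) = 2/(-15) = 2*(-1/15) = -2/15 ≈ -0.13333)
v(L, J) = -1/30 - J/4 (v(L, J) = -(J - 1*(-2/15))/4 = -(J + 2/15)/4 = -(2/15 + J)/4 = -1/30 - J/4)
sqrt(-2938 + v(-62, 36)) = sqrt(-2938 + (-1/30 - 1/4*36)) = sqrt(-2938 + (-1/30 - 9)) = sqrt(-2938 - 271/30) = sqrt(-88411/30) = I*sqrt(2652330)/30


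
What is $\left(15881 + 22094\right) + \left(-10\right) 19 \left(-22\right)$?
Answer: $42155$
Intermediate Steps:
$\left(15881 + 22094\right) + \left(-10\right) 19 \left(-22\right) = 37975 - -4180 = 37975 + 4180 = 42155$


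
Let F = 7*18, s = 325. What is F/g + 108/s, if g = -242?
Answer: -7407/39325 ≈ -0.18835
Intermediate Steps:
F = 126
F/g + 108/s = 126/(-242) + 108/325 = 126*(-1/242) + 108*(1/325) = -63/121 + 108/325 = -7407/39325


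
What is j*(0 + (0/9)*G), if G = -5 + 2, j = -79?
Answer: 0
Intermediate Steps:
G = -3
j*(0 + (0/9)*G) = -79*(0 + (0/9)*(-3)) = -79*(0 + (0*(⅑))*(-3)) = -79*(0 + 0*(-3)) = -79*(0 + 0) = -79*0 = 0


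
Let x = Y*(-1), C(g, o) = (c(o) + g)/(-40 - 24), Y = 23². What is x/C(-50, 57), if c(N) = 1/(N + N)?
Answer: -3859584/5699 ≈ -677.24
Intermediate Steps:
c(N) = 1/(2*N)
Y = 529
C(g, o) = -g/64 - 1/(128*o) (C(g, o) = (1/(2*o) + g)/(-40 - 24) = (g + 1/(2*o))/(-64) = (g + 1/(2*o))*(-1/64) = -g/64 - 1/(128*o))
x = -529 (x = 529*(-1) = -529)
x/C(-50, 57) = -529/(-1/64*(-50) - 1/128/57) = -529/(25/32 - 1/128*1/57) = -529/(25/32 - 1/7296) = -529/5699/7296 = -529*7296/5699 = -3859584/5699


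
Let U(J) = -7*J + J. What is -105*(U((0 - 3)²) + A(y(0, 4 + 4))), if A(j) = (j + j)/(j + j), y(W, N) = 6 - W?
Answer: 5565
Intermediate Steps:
U(J) = -6*J
A(j) = 1 (A(j) = (2*j)/((2*j)) = (2*j)*(1/(2*j)) = 1)
-105*(U((0 - 3)²) + A(y(0, 4 + 4))) = -105*(-6*(0 - 3)² + 1) = -105*(-6*(-3)² + 1) = -105*(-6*9 + 1) = -105*(-54 + 1) = -105*(-53) = 5565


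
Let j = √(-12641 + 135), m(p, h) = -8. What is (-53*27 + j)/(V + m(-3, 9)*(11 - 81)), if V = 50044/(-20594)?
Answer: -1637223/637922 + 133861*I*√74/5741298 ≈ -2.5665 + 0.20057*I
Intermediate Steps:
V = -25022/10297 (V = 50044*(-1/20594) = -25022/10297 ≈ -2.4300)
j = 13*I*√74 (j = √(-12506) = 13*I*√74 ≈ 111.83*I)
(-53*27 + j)/(V + m(-3, 9)*(11 - 81)) = (-53*27 + 13*I*√74)/(-25022/10297 - 8*(11 - 81)) = (-1431 + 13*I*√74)/(-25022/10297 - 8*(-70)) = (-1431 + 13*I*√74)/(-25022/10297 + 560) = (-1431 + 13*I*√74)/(5741298/10297) = (-1431 + 13*I*√74)*(10297/5741298) = -1637223/637922 + 133861*I*√74/5741298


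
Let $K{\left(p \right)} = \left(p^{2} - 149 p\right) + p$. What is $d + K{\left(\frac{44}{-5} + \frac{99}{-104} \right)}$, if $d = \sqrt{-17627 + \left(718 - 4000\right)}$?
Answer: $\frac{415979201}{270400} + i \sqrt{20909} \approx 1538.4 + 144.6 i$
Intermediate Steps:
$K{\left(p \right)} = p^{2} - 148 p$
$d = i \sqrt{20909}$ ($d = \sqrt{-17627 - 3282} = \sqrt{-20909} = i \sqrt{20909} \approx 144.6 i$)
$d + K{\left(\frac{44}{-5} + \frac{99}{-104} \right)} = i \sqrt{20909} + \left(\frac{44}{-5} + \frac{99}{-104}\right) \left(-148 + \left(\frac{44}{-5} + \frac{99}{-104}\right)\right) = i \sqrt{20909} + \left(44 \left(- \frac{1}{5}\right) + 99 \left(- \frac{1}{104}\right)\right) \left(-148 + \left(44 \left(- \frac{1}{5}\right) + 99 \left(- \frac{1}{104}\right)\right)\right) = i \sqrt{20909} + \left(- \frac{44}{5} - \frac{99}{104}\right) \left(-148 - \frac{5071}{520}\right) = i \sqrt{20909} - \frac{5071 \left(-148 - \frac{5071}{520}\right)}{520} = i \sqrt{20909} - - \frac{415979201}{270400} = i \sqrt{20909} + \frac{415979201}{270400} = \frac{415979201}{270400} + i \sqrt{20909}$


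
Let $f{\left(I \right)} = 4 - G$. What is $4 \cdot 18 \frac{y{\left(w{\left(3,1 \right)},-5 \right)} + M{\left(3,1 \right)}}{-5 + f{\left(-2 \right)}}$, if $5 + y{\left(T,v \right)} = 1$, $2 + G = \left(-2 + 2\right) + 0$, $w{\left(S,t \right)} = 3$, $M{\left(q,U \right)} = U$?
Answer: $-216$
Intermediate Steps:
$G = -2$ ($G = -2 + \left(\left(-2 + 2\right) + 0\right) = -2 + \left(0 + 0\right) = -2 + 0 = -2$)
$y{\left(T,v \right)} = -4$ ($y{\left(T,v \right)} = -5 + 1 = -4$)
$f{\left(I \right)} = 6$ ($f{\left(I \right)} = 4 - -2 = 4 + 2 = 6$)
$4 \cdot 18 \frac{y{\left(w{\left(3,1 \right)},-5 \right)} + M{\left(3,1 \right)}}{-5 + f{\left(-2 \right)}} = 4 \cdot 18 \frac{-4 + 1}{-5 + 6} = 72 \left(- \frac{3}{1}\right) = 72 \left(\left(-3\right) 1\right) = 72 \left(-3\right) = -216$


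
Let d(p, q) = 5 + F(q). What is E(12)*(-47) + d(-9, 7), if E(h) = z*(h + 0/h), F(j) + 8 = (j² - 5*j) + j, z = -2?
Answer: 1146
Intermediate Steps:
F(j) = -8 + j² - 4*j (F(j) = -8 + ((j² - 5*j) + j) = -8 + (j² - 4*j) = -8 + j² - 4*j)
d(p, q) = -3 + q² - 4*q (d(p, q) = 5 + (-8 + q² - 4*q) = -3 + q² - 4*q)
E(h) = -2*h (E(h) = -2*(h + 0/h) = -2*(h + 0) = -2*h)
E(12)*(-47) + d(-9, 7) = -2*12*(-47) + (-3 + 7² - 4*7) = -24*(-47) + (-3 + 49 - 28) = 1128 + 18 = 1146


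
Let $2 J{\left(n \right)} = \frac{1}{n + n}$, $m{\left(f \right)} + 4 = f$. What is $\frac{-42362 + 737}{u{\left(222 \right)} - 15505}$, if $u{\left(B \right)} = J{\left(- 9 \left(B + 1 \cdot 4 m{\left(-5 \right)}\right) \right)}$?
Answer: $\frac{278721000}{103821481} \approx 2.6846$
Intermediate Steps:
$m{\left(f \right)} = -4 + f$
$J{\left(n \right)} = \frac{1}{4 n}$ ($J{\left(n \right)} = \frac{1}{2 \left(n + n\right)} = \frac{1}{2 \cdot 2 n} = \frac{\frac{1}{2} \frac{1}{n}}{2} = \frac{1}{4 n}$)
$u{\left(B \right)} = \frac{1}{4 \left(324 - 9 B\right)}$ ($u{\left(B \right)} = \frac{1}{4 \left(- 9 \left(B + 1 \cdot 4 \left(-4 - 5\right)\right)\right)} = \frac{1}{4 \left(- 9 \left(B + 4 \left(-9\right)\right)\right)} = \frac{1}{4 \left(- 9 \left(B - 36\right)\right)} = \frac{1}{4 \left(- 9 \left(-36 + B\right)\right)} = \frac{1}{4 \left(324 - 9 B\right)}$)
$\frac{-42362 + 737}{u{\left(222 \right)} - 15505} = \frac{-42362 + 737}{- \frac{1}{-1296 + 36 \cdot 222} - 15505} = - \frac{41625}{- \frac{1}{-1296 + 7992} - 15505} = - \frac{41625}{- \frac{1}{6696} - 15505} = - \frac{41625}{- \frac{103821481}{6696}} = \left(-41625\right) \left(- \frac{6696}{103821481}\right) = \frac{278721000}{103821481}$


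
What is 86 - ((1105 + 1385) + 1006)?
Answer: -3410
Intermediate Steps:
86 - ((1105 + 1385) + 1006) = 86 - (2490 + 1006) = 86 - 1*3496 = 86 - 3496 = -3410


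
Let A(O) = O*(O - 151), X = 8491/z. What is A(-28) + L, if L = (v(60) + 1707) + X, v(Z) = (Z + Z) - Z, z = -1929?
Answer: 13068200/1929 ≈ 6774.6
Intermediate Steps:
X = -8491/1929 (X = 8491/(-1929) = 8491*(-1/1929) = -8491/1929 ≈ -4.4018)
v(Z) = Z (v(Z) = 2*Z - Z = Z)
A(O) = O*(-151 + O)
L = 3400052/1929 (L = (60 + 1707) - 8491/1929 = 1767 - 8491/1929 = 3400052/1929 ≈ 1762.6)
A(-28) + L = -28*(-151 - 28) + 3400052/1929 = -28*(-179) + 3400052/1929 = 5012 + 3400052/1929 = 13068200/1929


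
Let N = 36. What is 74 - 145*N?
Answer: -5146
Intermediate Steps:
74 - 145*N = 74 - 145*36 = 74 - 5220 = -5146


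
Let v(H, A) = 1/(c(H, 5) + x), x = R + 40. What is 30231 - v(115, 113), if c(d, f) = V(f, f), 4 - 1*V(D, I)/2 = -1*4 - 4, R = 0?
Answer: 1934783/64 ≈ 30231.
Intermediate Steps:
x = 40 (x = 0 + 40 = 40)
V(D, I) = 24 (V(D, I) = 8 - 2*(-1*4 - 4) = 8 - 2*(-4 - 4) = 8 - 2*(-8) = 8 + 16 = 24)
c(d, f) = 24
v(H, A) = 1/64 (v(H, A) = 1/(24 + 40) = 1/64)
30231 - v(115, 113) = 30231 - 1*1/64 = 30231 - 1/64 = 1934783/64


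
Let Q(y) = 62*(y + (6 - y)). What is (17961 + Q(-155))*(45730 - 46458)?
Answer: -13346424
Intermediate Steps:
Q(y) = 372 (Q(y) = 62*6 = 372)
(17961 + Q(-155))*(45730 - 46458) = (17961 + 372)*(45730 - 46458) = 18333*(-728) = -13346424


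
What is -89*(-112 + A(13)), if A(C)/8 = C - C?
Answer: 9968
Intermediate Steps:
A(C) = 0 (A(C) = 8*(C - C) = 8*0 = 0)
-89*(-112 + A(13)) = -89*(-112 + 0) = -89*(-112) = 9968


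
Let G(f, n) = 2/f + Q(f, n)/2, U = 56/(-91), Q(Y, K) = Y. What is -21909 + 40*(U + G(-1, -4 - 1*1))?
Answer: -286437/13 ≈ -22034.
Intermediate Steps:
U = -8/13 (U = 56*(-1/91) = -8/13 ≈ -0.61539)
G(f, n) = f/2 + 2/f (G(f, n) = 2/f + f/2 = f/2 + 2/f)
-21909 + 40*(U + G(-1, -4 - 1*1)) = -21909 + 40*(-8/13 + ((½)*(-1) + 2/(-1))) = -21909 + 40*(-8/13 + (-½ + 2*(-1))) = -21909 + 40*(-8/13 + (-½ - 2)) = -21909 + 40*(-8/13 - 5/2) = -21909 + 40*(-81/26) = -21909 - 1620/13 = -286437/13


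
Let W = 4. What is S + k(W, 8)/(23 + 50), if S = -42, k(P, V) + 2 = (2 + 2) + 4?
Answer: -3060/73 ≈ -41.918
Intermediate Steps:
k(P, V) = 6 (k(P, V) = -2 + ((2 + 2) + 4) = -2 + (4 + 4) = -2 + 8 = 6)
S + k(W, 8)/(23 + 50) = -42 + 6/(23 + 50) = -42 + 6/73 = -3060/73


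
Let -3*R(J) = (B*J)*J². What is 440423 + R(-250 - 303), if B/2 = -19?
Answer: -6424949057/3 ≈ -2.1416e+9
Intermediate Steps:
B = -38 (B = 2*(-19) = -38)
R(J) = 38*J³/3 (R(J) = -(-38*J)*J²/3 = -(-38)*J³/3 = 38*J³/3)
440423 + R(-250 - 303) = 440423 + 38*(-250 - 303)³/3 = 440423 + (38/3)*(-553)³ = 440423 + (38/3)*(-169112377) = 440423 - 6426270326/3 = -6424949057/3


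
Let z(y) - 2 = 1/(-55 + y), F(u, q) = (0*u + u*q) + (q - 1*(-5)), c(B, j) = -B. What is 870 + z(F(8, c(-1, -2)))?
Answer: 35751/41 ≈ 871.98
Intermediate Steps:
F(u, q) = 5 + q + q*u (F(u, q) = (0 + q*u) + (q + 5) = q*u + (5 + q) = 5 + q + q*u)
z(y) = 2 + 1/(-55 + y)
870 + z(F(8, c(-1, -2))) = 870 + (-109 + 2*(5 - 1*(-1) - 1*(-1)*8))/(-55 + (5 - 1*(-1) - 1*(-1)*8)) = 870 + (-109 + 2*(5 + 1 + 1*8))/(-55 + (5 + 1 + 1*8)) = 870 + (-109 + 2*(5 + 1 + 8))/(-55 + (5 + 1 + 8)) = 870 + (-109 + 2*14)/(-55 + 14) = 870 + (-109 + 28)/(-41) = 870 - 1/41*(-81) = 870 + 81/41 = 35751/41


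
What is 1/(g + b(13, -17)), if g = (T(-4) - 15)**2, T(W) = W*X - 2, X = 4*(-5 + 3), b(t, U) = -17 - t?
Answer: 1/195 ≈ 0.0051282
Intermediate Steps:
X = -8 (X = 4*(-2) = -8)
T(W) = -2 - 8*W (T(W) = W*(-8) - 2 = -8*W - 2 = -2 - 8*W)
g = 225 (g = ((-2 - 8*(-4)) - 15)**2 = ((-2 + 32) - 15)**2 = (30 - 15)**2 = 15**2 = 225)
1/(g + b(13, -17)) = 1/(225 + (-17 - 1*13)) = 1/(225 + (-17 - 13)) = 1/(225 - 30) = 1/195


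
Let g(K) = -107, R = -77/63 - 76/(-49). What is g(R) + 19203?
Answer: 19096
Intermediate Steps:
R = 145/441 (R = -77*1/63 - 76*(-1/49) = -11/9 + 76/49 = 145/441 ≈ 0.32880)
g(R) + 19203 = -107 + 19203 = 19096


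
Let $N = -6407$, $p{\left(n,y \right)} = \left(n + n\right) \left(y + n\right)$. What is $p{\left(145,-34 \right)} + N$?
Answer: $25783$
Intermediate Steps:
$p{\left(n,y \right)} = 2 n \left(n + y\right)$
$p{\left(145,-34 \right)} + N = 2 \cdot 145 \left(145 - 34\right) - 6407 = 2 \cdot 145 \cdot 111 - 6407 = 32190 - 6407 = 25783$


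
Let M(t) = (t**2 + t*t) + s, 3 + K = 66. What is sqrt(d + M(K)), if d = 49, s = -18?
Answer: sqrt(7969) ≈ 89.269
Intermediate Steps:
K = 63 (K = -3 + 66 = 63)
M(t) = -18 + 2*t**2 (M(t) = (t**2 + t*t) - 18 = (t**2 + t**2) - 18 = 2*t**2 - 18 = -18 + 2*t**2)
sqrt(d + M(K)) = sqrt(49 + (-18 + 2*63**2)) = sqrt(49 + (-18 + 2*3969)) = sqrt(49 + (-18 + 7938)) = sqrt(49 + 7920) = sqrt(7969)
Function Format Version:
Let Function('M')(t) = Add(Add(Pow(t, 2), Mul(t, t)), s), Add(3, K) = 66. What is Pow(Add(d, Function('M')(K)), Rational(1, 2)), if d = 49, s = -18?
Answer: Pow(7969, Rational(1, 2)) ≈ 89.269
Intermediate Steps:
K = 63 (K = Add(-3, 66) = 63)
Function('M')(t) = Add(-18, Mul(2, Pow(t, 2))) (Function('M')(t) = Add(Add(Pow(t, 2), Mul(t, t)), -18) = Add(Add(Pow(t, 2), Pow(t, 2)), -18) = Add(Mul(2, Pow(t, 2)), -18) = Add(-18, Mul(2, Pow(t, 2))))
Pow(Add(d, Function('M')(K)), Rational(1, 2)) = Pow(Add(49, Add(-18, Mul(2, Pow(63, 2)))), Rational(1, 2)) = Pow(Add(49, Add(-18, Mul(2, 3969))), Rational(1, 2)) = Pow(Add(49, Add(-18, 7938)), Rational(1, 2)) = Pow(Add(49, 7920), Rational(1, 2)) = Pow(7969, Rational(1, 2))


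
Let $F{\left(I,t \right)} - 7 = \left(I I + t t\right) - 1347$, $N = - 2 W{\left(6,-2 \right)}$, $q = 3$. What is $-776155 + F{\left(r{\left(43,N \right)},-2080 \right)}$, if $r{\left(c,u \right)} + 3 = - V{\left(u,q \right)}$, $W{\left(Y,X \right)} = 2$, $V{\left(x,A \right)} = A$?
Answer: $3548941$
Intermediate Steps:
$N = -4$ ($N = \left(-2\right) 2 = -4$)
$r{\left(c,u \right)} = -6$ ($r{\left(c,u \right)} = -3 - 3 = -6$)
$F{\left(I,t \right)} = -1340 + I^{2} + t^{2}$ ($F{\left(I,t \right)} = 7 - \left(1347 - I I - t t\right) = 7 - \left(1347 - I^{2} - t^{2}\right) = 7 + \left(-1347 + I^{2} + t^{2}\right) = -1340 + I^{2} + t^{2}$)
$-776155 + F{\left(r{\left(43,N \right)},-2080 \right)} = -776155 + \left(-1340 + \left(-6\right)^{2} + \left(-2080\right)^{2}\right) = -776155 + \left(-1340 + 36 + 4326400\right) = -776155 + 4325096 = 3548941$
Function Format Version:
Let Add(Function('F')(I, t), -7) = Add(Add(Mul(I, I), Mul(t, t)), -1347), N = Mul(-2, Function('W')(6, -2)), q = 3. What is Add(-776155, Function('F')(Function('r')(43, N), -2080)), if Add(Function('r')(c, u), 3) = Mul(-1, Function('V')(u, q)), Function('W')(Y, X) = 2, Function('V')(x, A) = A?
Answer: 3548941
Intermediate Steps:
N = -4 (N = Mul(-2, 2) = -4)
Function('r')(c, u) = -6 (Function('r')(c, u) = Add(-3, Mul(-1, 3)) = Add(-3, -3) = -6)
Function('F')(I, t) = Add(-1340, Pow(I, 2), Pow(t, 2)) (Function('F')(I, t) = Add(7, Add(Add(Mul(I, I), Mul(t, t)), -1347)) = Add(7, Add(Add(Pow(I, 2), Pow(t, 2)), -1347)) = Add(7, Add(-1347, Pow(I, 2), Pow(t, 2))) = Add(-1340, Pow(I, 2), Pow(t, 2)))
Add(-776155, Function('F')(Function('r')(43, N), -2080)) = Add(-776155, Add(-1340, Pow(-6, 2), Pow(-2080, 2))) = Add(-776155, Add(-1340, 36, 4326400)) = Add(-776155, 4325096) = 3548941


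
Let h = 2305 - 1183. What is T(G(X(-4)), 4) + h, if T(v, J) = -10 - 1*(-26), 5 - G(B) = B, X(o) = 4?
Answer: 1138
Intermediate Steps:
G(B) = 5 - B
T(v, J) = 16 (T(v, J) = -10 + 26 = 16)
h = 1122
T(G(X(-4)), 4) + h = 16 + 1122 = 1138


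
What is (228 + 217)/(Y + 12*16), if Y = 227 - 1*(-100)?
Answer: 445/519 ≈ 0.85742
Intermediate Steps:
Y = 327 (Y = 227 + 100 = 327)
(228 + 217)/(Y + 12*16) = (228 + 217)/(327 + 12*16) = 445/(327 + 192) = 445/519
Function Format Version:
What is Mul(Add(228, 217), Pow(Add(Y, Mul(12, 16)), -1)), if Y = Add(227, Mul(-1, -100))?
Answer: Rational(445, 519) ≈ 0.85742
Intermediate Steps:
Y = 327 (Y = Add(227, 100) = 327)
Mul(Add(228, 217), Pow(Add(Y, Mul(12, 16)), -1)) = Mul(Add(228, 217), Pow(Add(327, Mul(12, 16)), -1)) = Mul(445, Pow(Add(327, 192), -1)) = Mul(445, Pow(519, -1)) = Mul(445, Rational(1, 519)) = Rational(445, 519)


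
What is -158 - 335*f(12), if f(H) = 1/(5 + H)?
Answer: -3021/17 ≈ -177.71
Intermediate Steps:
-158 - 335*f(12) = -158 - 335/(5 + 12) = -158 - 335/17 = -3021/17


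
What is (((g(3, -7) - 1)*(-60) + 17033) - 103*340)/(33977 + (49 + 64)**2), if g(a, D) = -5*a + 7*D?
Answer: -14087/46746 ≈ -0.30135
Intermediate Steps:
(((g(3, -7) - 1)*(-60) + 17033) - 103*340)/(33977 + (49 + 64)**2) = ((((-5*3 + 7*(-7)) - 1)*(-60) + 17033) - 103*340)/(33977 + (49 + 64)**2) = ((((-15 - 49) - 1)*(-60) + 17033) - 35020)/(33977 + 113**2) = (((-64 - 1)*(-60) + 17033) - 35020)/(33977 + 12769) = ((-65*(-60) + 17033) - 35020)/46746 = ((3900 + 17033) - 35020)*(1/46746) = (20933 - 35020)*(1/46746) = -14087*1/46746 = -14087/46746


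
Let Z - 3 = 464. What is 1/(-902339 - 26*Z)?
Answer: -1/914481 ≈ -1.0935e-6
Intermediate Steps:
Z = 467 (Z = 3 + 464 = 467)
1/(-902339 - 26*Z) = 1/(-902339 - 26*467) = 1/(-902339 - 12142) = 1/(-914481) = -1/914481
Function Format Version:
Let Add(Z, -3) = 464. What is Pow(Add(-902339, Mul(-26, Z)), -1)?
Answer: Rational(-1, 914481) ≈ -1.0935e-6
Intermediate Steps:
Z = 467 (Z = Add(3, 464) = 467)
Pow(Add(-902339, Mul(-26, Z)), -1) = Pow(Add(-902339, Mul(-26, 467)), -1) = Pow(Add(-902339, -12142), -1) = Pow(-914481, -1) = Rational(-1, 914481)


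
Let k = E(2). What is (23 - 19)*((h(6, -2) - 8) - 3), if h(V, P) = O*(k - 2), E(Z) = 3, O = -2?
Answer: -52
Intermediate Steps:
k = 3
h(V, P) = -2 (h(V, P) = -2*(3 - 2) = -2*1 = -2)
(23 - 19)*((h(6, -2) - 8) - 3) = (23 - 19)*((-2 - 8) - 3) = 4*(-10 - 3) = 4*(-13) = -52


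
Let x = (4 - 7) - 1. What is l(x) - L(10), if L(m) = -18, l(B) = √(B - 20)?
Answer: 18 + 2*I*√6 ≈ 18.0 + 4.899*I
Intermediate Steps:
x = -4 (x = -3 - 1 = -4)
l(B) = √(-20 + B)
l(x) - L(10) = √(-20 - 4) - 1*(-18) = √(-24) + 18 = 2*I*√6 + 18 = 18 + 2*I*√6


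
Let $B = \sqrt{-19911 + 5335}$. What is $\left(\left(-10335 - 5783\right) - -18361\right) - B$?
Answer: $2243 - 4 i \sqrt{911} \approx 2243.0 - 120.73 i$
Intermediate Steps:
$B = 4 i \sqrt{911}$ ($B = \sqrt{-14576} = 4 i \sqrt{911} \approx 120.73 i$)
$\left(\left(-10335 - 5783\right) - -18361\right) - B = \left(\left(-10335 - 5783\right) - -18361\right) - 4 i \sqrt{911} = \left(-16118 + 18361\right) - 4 i \sqrt{911} = 2243 - 4 i \sqrt{911}$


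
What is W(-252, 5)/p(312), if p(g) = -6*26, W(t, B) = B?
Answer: -5/156 ≈ -0.032051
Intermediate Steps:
p(g) = -156
W(-252, 5)/p(312) = 5/(-156) = 5*(-1/156) = -5/156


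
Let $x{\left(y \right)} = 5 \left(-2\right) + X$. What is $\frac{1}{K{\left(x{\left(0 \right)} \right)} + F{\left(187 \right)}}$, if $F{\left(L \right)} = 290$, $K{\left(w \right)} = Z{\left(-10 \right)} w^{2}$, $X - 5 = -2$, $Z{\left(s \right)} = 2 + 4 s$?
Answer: $- \frac{1}{1572} \approx -0.00063613$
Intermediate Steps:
$X = 3$ ($X = 5 - 2 = 3$)
$x{\left(y \right)} = -7$ ($x{\left(y \right)} = 5 \left(-2\right) + 3 = -10 + 3 = -7$)
$K{\left(w \right)} = - 38 w^{2}$ ($K{\left(w \right)} = \left(2 + 4 \left(-10\right)\right) w^{2} = \left(2 - 40\right) w^{2} = - 38 w^{2}$)
$\frac{1}{K{\left(x{\left(0 \right)} \right)} + F{\left(187 \right)}} = \frac{1}{- 38 \left(-7\right)^{2} + 290} = \frac{1}{\left(-38\right) 49 + 290} = \frac{1}{-1862 + 290} = \frac{1}{-1572} = - \frac{1}{1572}$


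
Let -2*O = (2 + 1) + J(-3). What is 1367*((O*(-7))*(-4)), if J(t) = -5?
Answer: 38276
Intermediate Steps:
O = 1 (O = -((2 + 1) - 5)/2 = -(3 - 5)/2 = -½*(-2) = 1)
1367*((O*(-7))*(-4)) = 1367*((1*(-7))*(-4)) = 1367*(-7*(-4)) = 1367*28 = 38276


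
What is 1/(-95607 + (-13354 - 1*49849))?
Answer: -1/158810 ≈ -6.2968e-6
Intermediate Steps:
1/(-95607 + (-13354 - 1*49849)) = 1/(-95607 + (-13354 - 49849)) = 1/(-95607 - 63203) = 1/(-158810) = -1/158810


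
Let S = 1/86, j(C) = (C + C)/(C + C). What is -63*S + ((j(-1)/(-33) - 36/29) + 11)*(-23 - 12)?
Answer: -28083391/82302 ≈ -341.22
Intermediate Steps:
j(C) = 1 (j(C) = (2*C)/((2*C)) = (2*C)*(1/(2*C)) = 1)
S = 1/86 ≈ 0.011628
-63*S + ((j(-1)/(-33) - 36/29) + 11)*(-23 - 12) = -63*1/86 + ((1/(-33) - 36/29) + 11)*(-23 - 12) = -63/86 + ((1*(-1/33) - 36*1/29) + 11)*(-35) = -63/86 + ((-1/33 - 36/29) + 11)*(-35) = -63/86 + (-1217/957 + 11)*(-35) = -63/86 + (9310/957)*(-35) = -63/86 - 325850/957 = -28083391/82302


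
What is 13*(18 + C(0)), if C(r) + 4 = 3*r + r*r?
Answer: 182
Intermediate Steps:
C(r) = -4 + r² + 3*r (C(r) = -4 + (3*r + r*r) = -4 + (3*r + r²) = -4 + (r² + 3*r) = -4 + r² + 3*r)
13*(18 + C(0)) = 13*(18 + (-4 + 0² + 3*0)) = 13*(18 + (-4 + 0 + 0)) = 13*(18 - 4) = 13*14 = 182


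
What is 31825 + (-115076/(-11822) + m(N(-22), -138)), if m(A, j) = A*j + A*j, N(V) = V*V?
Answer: -601439911/5911 ≈ -1.0175e+5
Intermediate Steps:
N(V) = V**2
m(A, j) = 2*A*j
31825 + (-115076/(-11822) + m(N(-22), -138)) = 31825 + (-115076/(-11822) + 2*(-22)**2*(-138)) = 31825 + (-115076*(-1/11822) + 2*484*(-138)) = 31825 + (57538/5911 - 133584) = 31825 - 789557486/5911 = -601439911/5911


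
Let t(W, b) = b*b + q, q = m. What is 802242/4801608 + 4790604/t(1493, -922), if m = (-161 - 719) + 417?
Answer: 62656624713/10792452356 ≈ 5.8056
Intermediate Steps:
m = -463 (m = -880 + 417 = -463)
q = -463
t(W, b) = -463 + b² (t(W, b) = b*b - 463 = b² - 463 = -463 + b²)
802242/4801608 + 4790604/t(1493, -922) = 802242/4801608 + 4790604/(-463 + (-922)²) = 802242*(1/4801608) + 4790604/(-463 + 850084) = 6367/38108 + 4790604/849621 = 6367/38108 + 4790604*(1/849621) = 6367/38108 + 1596868/283207 = 62656624713/10792452356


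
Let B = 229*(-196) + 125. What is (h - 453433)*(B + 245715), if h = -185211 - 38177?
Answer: -136011240876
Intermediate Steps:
B = -44759 (B = -44884 + 125 = -44759)
h = -223388
(h - 453433)*(B + 245715) = (-223388 - 453433)*(-44759 + 245715) = -676821*200956 = -136011240876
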